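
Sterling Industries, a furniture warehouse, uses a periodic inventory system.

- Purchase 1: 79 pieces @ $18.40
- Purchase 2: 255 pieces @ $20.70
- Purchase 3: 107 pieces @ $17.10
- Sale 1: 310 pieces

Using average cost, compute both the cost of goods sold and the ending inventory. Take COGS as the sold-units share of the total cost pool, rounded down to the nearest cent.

COGS = $6,018.49; ending inventory = $2,543.31

Sale 1, sell 310: 310/441 × $8,561.80 → $6,018.49
Ending inventory (cost pool remaining) = $2,543.31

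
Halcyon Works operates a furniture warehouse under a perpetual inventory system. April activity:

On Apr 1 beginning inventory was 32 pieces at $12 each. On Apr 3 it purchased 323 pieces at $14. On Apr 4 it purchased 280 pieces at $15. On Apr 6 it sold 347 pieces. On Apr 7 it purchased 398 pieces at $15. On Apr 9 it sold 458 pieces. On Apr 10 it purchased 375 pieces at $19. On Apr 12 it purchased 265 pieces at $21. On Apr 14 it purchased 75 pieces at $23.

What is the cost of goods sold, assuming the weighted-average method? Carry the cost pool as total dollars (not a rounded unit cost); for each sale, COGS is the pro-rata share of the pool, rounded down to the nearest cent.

After Apr 1: 32 on hand, pool $384.00 (≈ $12.0000 each)
After Apr 3: 355 on hand, pool $4,906.00 (≈ $13.8197 each)
After Apr 4: 635 on hand, pool $9,106.00 (≈ $14.3402 each)
Apr 6, sell 347: 347/635 × $9,106.00 → $4,976.03
After Apr 7: 686 on hand, pool $10,099.97 (≈ $14.7230 each)
Apr 9, sell 458: 458/686 × $10,099.97 → $6,743.12
After Apr 10: 603 on hand, pool $10,481.85 (≈ $17.3828 each)
After Apr 12: 868 on hand, pool $16,046.85 (≈ $18.4872 each)
After Apr 14: 943 on hand, pool $17,771.85 (≈ $18.8461 each)
Total COGS = $4,976.03 + $6,743.12 = $11,719.15
Ending inventory (cost pool remaining) = $17,771.85
Check: goods available $29,491.00 = COGS $11,719.15 + ending $17,771.85

COGS = $11,719.15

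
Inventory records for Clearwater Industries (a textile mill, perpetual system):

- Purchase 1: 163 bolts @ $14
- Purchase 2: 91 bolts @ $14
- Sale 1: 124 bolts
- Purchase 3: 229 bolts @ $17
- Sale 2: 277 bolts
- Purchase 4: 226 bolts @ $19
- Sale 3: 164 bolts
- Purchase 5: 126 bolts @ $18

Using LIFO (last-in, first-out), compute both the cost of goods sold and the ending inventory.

COGS = $9,417; ending inventory = $4,594

Sale 1 (124) [LIFO — newest first]: 91 @ $14 + 33 @ $14 = $1,736
Sale 2 (277) [LIFO — newest first]: 229 @ $17 + 48 @ $14 = $4,565
Sale 3 (164) [LIFO — newest first]: 164 @ $19 = $3,116
Total COGS = $1,736 + $4,565 + $3,116 = $9,417
Ending inventory: 82 @ $14 + 62 @ $19 + 126 @ $18 = $4,594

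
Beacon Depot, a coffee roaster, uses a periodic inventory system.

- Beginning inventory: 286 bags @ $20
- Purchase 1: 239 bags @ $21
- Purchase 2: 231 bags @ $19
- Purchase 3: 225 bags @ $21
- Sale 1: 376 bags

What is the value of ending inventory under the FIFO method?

Sale 1 (376) [FIFO — oldest first]: 286 @ $20 + 90 @ $21 = $7,610
Ending inventory: 149 @ $21 + 231 @ $19 + 225 @ $21 = $12,243

Ending inventory = $12,243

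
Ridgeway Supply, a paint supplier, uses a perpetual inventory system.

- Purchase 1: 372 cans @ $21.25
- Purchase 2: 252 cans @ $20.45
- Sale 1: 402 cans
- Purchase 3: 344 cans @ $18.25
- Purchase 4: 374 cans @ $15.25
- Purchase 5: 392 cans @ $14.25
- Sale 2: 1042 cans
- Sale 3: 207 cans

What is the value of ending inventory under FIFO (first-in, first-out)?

Sale 1 (402) [FIFO — oldest first]: 372 @ $21.25 + 30 @ $20.45 = $8,518.50
Sale 2 (1042) [FIFO — oldest first]: 222 @ $20.45 + 344 @ $18.25 + 374 @ $15.25 + 102 @ $14.25 = $17,974.90
Sale 3 (207) [FIFO — oldest first]: 207 @ $14.25 = $2,949.75
Total COGS = $8,518.50 + $17,974.90 + $2,949.75 = $29,443.15
Ending inventory: 83 @ $14.25 = $1,182.75
Check: goods available $30,625.90 = COGS $29,443.15 + ending $1,182.75

Ending inventory = $1,182.75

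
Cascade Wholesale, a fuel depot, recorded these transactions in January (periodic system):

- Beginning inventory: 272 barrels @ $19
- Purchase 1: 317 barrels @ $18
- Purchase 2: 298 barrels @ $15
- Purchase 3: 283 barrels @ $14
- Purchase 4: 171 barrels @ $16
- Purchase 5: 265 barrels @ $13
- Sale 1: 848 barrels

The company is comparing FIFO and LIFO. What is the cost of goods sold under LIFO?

COGS = $12,078

FIFO COGS: 272 @ $19 + 317 @ $18 + 259 @ $15 = $14,759
LIFO COGS: 265 @ $13 + 171 @ $16 + 283 @ $14 + 129 @ $15 = $12,078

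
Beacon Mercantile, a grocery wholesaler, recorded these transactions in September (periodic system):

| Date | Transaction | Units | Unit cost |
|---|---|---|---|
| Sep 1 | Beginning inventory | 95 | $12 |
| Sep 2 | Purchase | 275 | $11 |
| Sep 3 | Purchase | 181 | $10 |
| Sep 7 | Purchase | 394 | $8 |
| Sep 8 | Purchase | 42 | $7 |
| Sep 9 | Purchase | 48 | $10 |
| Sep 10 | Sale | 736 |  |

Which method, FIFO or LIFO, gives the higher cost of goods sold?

FIFO COGS: 95 @ $12 + 275 @ $11 + 181 @ $10 + 185 @ $8 = $7,455
LIFO COGS: 48 @ $10 + 42 @ $7 + 394 @ $8 + 181 @ $10 + 71 @ $11 = $6,517

FIFO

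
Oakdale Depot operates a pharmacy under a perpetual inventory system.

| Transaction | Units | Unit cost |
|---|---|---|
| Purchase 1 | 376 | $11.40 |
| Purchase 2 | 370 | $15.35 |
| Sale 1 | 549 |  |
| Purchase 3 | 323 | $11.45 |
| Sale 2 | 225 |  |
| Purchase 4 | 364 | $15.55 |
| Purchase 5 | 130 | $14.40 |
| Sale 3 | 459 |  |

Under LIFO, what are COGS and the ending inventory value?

COGS = $17,284.30; ending inventory = $3,912.15

Sale 1 (549) [LIFO — newest first]: 370 @ $15.35 + 179 @ $11.40 = $7,720.10
Sale 2 (225) [LIFO — newest first]: 225 @ $11.45 = $2,576.25
Sale 3 (459) [LIFO — newest first]: 130 @ $14.40 + 329 @ $15.55 = $6,987.95
Total COGS = $7,720.10 + $2,576.25 + $6,987.95 = $17,284.30
Ending inventory: 197 @ $11.40 + 98 @ $11.45 + 35 @ $15.55 = $3,912.15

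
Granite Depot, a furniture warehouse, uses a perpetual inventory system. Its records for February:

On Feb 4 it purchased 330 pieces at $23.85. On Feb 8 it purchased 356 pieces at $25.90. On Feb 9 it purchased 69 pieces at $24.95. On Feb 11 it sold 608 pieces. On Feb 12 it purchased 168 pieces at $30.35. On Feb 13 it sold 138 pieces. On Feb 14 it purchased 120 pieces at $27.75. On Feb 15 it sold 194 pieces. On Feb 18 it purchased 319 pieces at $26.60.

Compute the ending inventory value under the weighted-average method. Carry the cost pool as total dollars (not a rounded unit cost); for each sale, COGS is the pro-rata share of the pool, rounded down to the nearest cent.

After Feb 4: 330 on hand, pool $7,870.50 (≈ $23.8500 each)
After Feb 8: 686 on hand, pool $17,090.90 (≈ $24.9138 each)
After Feb 9: 755 on hand, pool $18,812.45 (≈ $24.9172 each)
Feb 11, sell 608: 608/755 × $18,812.45 → $15,149.62
After Feb 12: 315 on hand, pool $8,761.63 (≈ $27.8147 each)
Feb 13, sell 138: 138/315 × $8,761.63 → $3,838.42
After Feb 14: 297 on hand, pool $8,253.21 (≈ $27.7886 each)
Feb 15, sell 194: 194/297 × $8,253.21 → $5,390.98
After Feb 18: 422 on hand, pool $11,347.63 (≈ $26.8901 each)
Total COGS = $15,149.62 + $3,838.42 + $5,390.98 = $24,379.02
Ending inventory (cost pool remaining) = $11,347.63
Check: goods available $35,726.65 = COGS $24,379.02 + ending $11,347.63

Ending inventory = $11,347.63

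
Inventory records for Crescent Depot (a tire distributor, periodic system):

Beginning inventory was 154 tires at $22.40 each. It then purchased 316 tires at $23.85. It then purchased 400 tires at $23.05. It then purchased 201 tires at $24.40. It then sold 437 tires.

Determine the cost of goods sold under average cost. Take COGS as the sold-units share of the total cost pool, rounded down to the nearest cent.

Sale 1, sell 437: 437/1071 × $25,110.60 → $10,245.87
Ending inventory (cost pool remaining) = $14,864.73

COGS = $10,245.87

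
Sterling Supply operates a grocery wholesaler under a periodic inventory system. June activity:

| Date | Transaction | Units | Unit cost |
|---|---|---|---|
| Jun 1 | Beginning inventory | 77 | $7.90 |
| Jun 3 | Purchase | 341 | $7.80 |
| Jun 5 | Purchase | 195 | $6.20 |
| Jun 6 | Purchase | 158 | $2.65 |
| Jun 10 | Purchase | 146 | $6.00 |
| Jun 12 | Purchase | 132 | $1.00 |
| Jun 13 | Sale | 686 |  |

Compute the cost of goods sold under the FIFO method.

COGS = $4,670.55

Jun 13, 686 sold [FIFO — oldest first]: 77 @ $7.90 + 341 @ $7.80 + 195 @ $6.20 + 73 @ $2.65 = $4,670.55
Ending inventory: 85 @ $2.65 + 146 @ $6.00 + 132 @ $1.00 = $1,233.25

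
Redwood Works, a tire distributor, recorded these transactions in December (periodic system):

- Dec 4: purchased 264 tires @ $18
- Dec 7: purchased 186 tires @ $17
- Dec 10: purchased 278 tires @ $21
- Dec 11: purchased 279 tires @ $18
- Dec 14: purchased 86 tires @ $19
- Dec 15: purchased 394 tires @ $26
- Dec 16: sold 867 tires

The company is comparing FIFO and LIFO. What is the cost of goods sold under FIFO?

FIFO COGS: 264 @ $18 + 186 @ $17 + 278 @ $21 + 139 @ $18 = $16,254
LIFO COGS: 394 @ $26 + 86 @ $19 + 279 @ $18 + 108 @ $21 = $19,168

COGS = $16,254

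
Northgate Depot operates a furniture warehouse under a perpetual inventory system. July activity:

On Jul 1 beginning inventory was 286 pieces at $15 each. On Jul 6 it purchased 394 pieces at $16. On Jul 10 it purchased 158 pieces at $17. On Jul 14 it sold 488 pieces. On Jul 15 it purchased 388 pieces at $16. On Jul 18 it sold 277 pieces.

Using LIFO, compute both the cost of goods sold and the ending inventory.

Jul 14, 488 sold [LIFO — newest first]: 158 @ $17 + 330 @ $16 = $7,966
Jul 18, 277 sold [LIFO — newest first]: 277 @ $16 = $4,432
Total COGS = $7,966 + $4,432 = $12,398
Ending inventory: 286 @ $15 + 64 @ $16 + 111 @ $16 = $7,090

COGS = $12,398; ending inventory = $7,090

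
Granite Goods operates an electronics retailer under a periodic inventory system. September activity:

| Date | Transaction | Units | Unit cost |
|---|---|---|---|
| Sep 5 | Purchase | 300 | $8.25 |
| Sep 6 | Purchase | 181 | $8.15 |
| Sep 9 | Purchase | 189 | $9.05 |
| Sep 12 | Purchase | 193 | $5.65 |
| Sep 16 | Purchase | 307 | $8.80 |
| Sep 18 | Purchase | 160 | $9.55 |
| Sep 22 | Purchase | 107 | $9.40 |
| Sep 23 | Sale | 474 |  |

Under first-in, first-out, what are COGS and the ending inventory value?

Sep 23, 474 sold [FIFO — oldest first]: 300 @ $8.25 + 174 @ $8.15 = $3,893.10
Ending inventory: 7 @ $8.15 + 189 @ $9.05 + 193 @ $5.65 + 307 @ $8.80 + 160 @ $9.55 + 107 @ $9.40 = $8,093.35

COGS = $3,893.10; ending inventory = $8,093.35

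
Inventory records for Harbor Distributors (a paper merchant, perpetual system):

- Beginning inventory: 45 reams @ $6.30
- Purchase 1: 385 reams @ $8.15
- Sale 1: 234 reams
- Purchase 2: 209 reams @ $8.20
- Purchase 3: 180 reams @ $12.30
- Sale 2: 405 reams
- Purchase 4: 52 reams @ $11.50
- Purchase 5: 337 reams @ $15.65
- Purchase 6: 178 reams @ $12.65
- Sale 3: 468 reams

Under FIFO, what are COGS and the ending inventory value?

Sale 1 (234) [FIFO — oldest first]: 45 @ $6.30 + 189 @ $8.15 = $1,823.85
Sale 2 (405) [FIFO — oldest first]: 196 @ $8.15 + 209 @ $8.20 = $3,311.20
Sale 3 (468) [FIFO — oldest first]: 180 @ $12.30 + 52 @ $11.50 + 236 @ $15.65 = $6,505.40
Total COGS = $1,823.85 + $3,311.20 + $6,505.40 = $11,640.45
Ending inventory: 101 @ $15.65 + 178 @ $12.65 = $3,832.35

COGS = $11,640.45; ending inventory = $3,832.35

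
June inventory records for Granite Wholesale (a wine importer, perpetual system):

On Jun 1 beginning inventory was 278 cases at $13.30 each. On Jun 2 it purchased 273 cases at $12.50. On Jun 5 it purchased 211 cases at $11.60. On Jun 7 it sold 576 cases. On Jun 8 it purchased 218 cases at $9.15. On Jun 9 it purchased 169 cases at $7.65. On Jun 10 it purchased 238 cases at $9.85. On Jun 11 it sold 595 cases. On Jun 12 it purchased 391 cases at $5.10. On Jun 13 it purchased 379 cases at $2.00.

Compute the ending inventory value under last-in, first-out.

Ending inventory = $5,500.40

Jun 7, 576 sold [LIFO — newest first]: 211 @ $11.60 + 273 @ $12.50 + 92 @ $13.30 = $7,083.70
Jun 11, 595 sold [LIFO — newest first]: 238 @ $9.85 + 169 @ $7.65 + 188 @ $9.15 = $5,357.35
Total COGS = $7,083.70 + $5,357.35 = $12,441.05
Ending inventory: 186 @ $13.30 + 30 @ $9.15 + 391 @ $5.10 + 379 @ $2.00 = $5,500.40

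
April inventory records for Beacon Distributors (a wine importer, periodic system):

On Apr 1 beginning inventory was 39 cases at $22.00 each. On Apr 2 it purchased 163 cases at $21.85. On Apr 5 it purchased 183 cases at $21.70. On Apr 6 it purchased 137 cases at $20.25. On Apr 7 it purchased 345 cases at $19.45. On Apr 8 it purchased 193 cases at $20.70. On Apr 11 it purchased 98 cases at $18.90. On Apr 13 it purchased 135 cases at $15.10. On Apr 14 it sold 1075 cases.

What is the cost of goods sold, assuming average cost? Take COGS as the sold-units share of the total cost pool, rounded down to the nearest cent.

COGS = $21,417.64

Apr 14, sell 1075: 1075/1293 × $25,760.95 → $21,417.64
Ending inventory (cost pool remaining) = $4,343.31
Check: goods available $25,760.95 = COGS $21,417.64 + ending $4,343.31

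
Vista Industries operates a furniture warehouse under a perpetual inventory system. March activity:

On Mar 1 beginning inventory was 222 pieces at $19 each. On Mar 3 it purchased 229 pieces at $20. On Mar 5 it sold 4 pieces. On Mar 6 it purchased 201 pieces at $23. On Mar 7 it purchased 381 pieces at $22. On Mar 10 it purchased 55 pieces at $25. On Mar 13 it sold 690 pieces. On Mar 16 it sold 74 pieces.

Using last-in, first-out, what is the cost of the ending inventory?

Mar 5, 4 sold [LIFO — newest first]: 4 @ $20 = $80
Mar 13, 690 sold [LIFO — newest first]: 55 @ $25 + 381 @ $22 + 201 @ $23 + 53 @ $20 = $15,440
Mar 16, 74 sold [LIFO — newest first]: 74 @ $20 = $1,480
Total COGS = $80 + $15,440 + $1,480 = $17,000
Ending inventory: 222 @ $19 + 98 @ $20 = $6,178

Ending inventory = $6,178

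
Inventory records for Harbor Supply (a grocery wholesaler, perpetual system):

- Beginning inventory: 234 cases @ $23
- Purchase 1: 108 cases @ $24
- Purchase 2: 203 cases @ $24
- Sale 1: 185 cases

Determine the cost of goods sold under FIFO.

Sale 1 (185) [FIFO — oldest first]: 185 @ $23 = $4,255
Ending inventory: 49 @ $23 + 108 @ $24 + 203 @ $24 = $8,591

COGS = $4,255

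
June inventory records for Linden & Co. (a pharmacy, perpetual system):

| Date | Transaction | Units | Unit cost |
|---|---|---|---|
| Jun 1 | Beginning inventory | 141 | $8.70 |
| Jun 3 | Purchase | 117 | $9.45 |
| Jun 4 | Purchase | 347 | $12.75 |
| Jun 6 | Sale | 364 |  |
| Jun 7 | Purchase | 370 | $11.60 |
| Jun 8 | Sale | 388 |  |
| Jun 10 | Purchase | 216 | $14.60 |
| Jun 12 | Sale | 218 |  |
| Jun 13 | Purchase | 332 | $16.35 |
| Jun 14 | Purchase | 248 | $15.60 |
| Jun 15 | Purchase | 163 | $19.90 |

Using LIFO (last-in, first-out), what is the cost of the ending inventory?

Ending inventory = $14,523.40

Jun 6, 364 sold [LIFO — newest first]: 347 @ $12.75 + 17 @ $9.45 = $4,584.90
Jun 8, 388 sold [LIFO — newest first]: 370 @ $11.60 + 18 @ $9.45 = $4,462.10
Jun 12, 218 sold [LIFO — newest first]: 216 @ $14.60 + 2 @ $9.45 = $3,172.50
Total COGS = $4,584.90 + $4,462.10 + $3,172.50 = $12,219.50
Ending inventory: 141 @ $8.70 + 80 @ $9.45 + 332 @ $16.35 + 248 @ $15.60 + 163 @ $19.90 = $14,523.40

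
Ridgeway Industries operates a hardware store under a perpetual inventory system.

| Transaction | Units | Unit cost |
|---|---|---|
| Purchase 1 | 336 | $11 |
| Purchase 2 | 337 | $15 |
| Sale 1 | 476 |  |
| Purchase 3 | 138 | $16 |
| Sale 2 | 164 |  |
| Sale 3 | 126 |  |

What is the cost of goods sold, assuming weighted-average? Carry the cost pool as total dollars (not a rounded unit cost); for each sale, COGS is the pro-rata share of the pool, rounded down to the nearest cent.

After Purchase 1: 336 on hand, pool $3,696.00 (≈ $11.0000 each)
After Purchase 2: 673 on hand, pool $8,751.00 (≈ $13.0030 each)
Sale 1, sell 476: 476/673 × $8,751.00 → $6,189.41
After Purchase 3: 335 on hand, pool $4,769.59 (≈ $14.2376 each)
Sale 2, sell 164: 164/335 × $4,769.59 → $2,334.96
Sale 3, sell 126: 126/171 × $2,434.63 → $1,793.93
Total COGS = $6,189.41 + $2,334.96 + $1,793.93 = $10,318.30
Ending inventory (cost pool remaining) = $640.70
Check: goods available $10,959.00 = COGS $10,318.30 + ending $640.70

COGS = $10,318.30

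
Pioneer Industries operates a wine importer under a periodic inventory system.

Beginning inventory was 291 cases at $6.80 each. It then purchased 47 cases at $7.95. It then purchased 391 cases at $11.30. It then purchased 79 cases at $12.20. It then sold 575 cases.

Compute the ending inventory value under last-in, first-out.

Ending inventory = $1,584.40

Sale 1 (575) [LIFO — newest first]: 79 @ $12.20 + 391 @ $11.30 + 47 @ $7.95 + 58 @ $6.80 = $6,150.15
Ending inventory: 233 @ $6.80 = $1,584.40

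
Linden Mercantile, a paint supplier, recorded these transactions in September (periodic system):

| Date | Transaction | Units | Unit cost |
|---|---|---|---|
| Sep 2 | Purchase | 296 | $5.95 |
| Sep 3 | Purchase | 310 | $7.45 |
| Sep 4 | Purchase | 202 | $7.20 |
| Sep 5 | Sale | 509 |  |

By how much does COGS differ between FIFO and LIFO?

FIFO COGS: 296 @ $5.95 + 213 @ $7.45 = $3,348.05
LIFO COGS: 202 @ $7.20 + 307 @ $7.45 = $3,741.55
Difference = |$3,348.05 − $3,741.55| = $393.50

$393.50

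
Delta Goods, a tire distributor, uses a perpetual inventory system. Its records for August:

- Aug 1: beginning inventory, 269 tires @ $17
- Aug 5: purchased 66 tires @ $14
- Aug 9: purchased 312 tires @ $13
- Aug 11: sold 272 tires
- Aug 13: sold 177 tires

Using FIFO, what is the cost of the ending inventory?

Ending inventory = $2,574

Aug 11, 272 sold [FIFO — oldest first]: 269 @ $17 + 3 @ $14 = $4,615
Aug 13, 177 sold [FIFO — oldest first]: 63 @ $14 + 114 @ $13 = $2,364
Total COGS = $4,615 + $2,364 = $6,979
Ending inventory: 198 @ $13 = $2,574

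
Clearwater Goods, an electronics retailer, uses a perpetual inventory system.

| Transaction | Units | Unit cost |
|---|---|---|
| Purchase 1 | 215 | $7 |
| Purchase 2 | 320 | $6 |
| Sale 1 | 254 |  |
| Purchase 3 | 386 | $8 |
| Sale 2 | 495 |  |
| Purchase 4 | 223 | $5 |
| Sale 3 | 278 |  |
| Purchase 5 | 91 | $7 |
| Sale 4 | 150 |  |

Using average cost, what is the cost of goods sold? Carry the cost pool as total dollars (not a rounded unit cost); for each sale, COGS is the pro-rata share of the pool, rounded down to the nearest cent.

COGS = $7,891.19

After Purchase 1: 215 on hand, pool $1,505.00 (≈ $7.0000 each)
After Purchase 2: 535 on hand, pool $3,425.00 (≈ $6.4019 each)
Sale 1, sell 254: 254/535 × $3,425.00 → $1,626.07
After Purchase 3: 667 on hand, pool $4,886.93 (≈ $7.3267 each)
Sale 2, sell 495: 495/667 × $4,886.93 → $3,626.73
After Purchase 4: 395 on hand, pool $2,375.20 (≈ $6.0132 each)
Sale 3, sell 278: 278/395 × $2,375.20 → $1,671.65
After Purchase 5: 208 on hand, pool $1,340.55 (≈ $6.4450 each)
Sale 4, sell 150: 150/208 × $1,340.55 → $966.74
Total COGS = $1,626.07 + $3,626.73 + $1,671.65 + $966.74 = $7,891.19
Ending inventory (cost pool remaining) = $373.81
Check: goods available $8,265.00 = COGS $7,891.19 + ending $373.81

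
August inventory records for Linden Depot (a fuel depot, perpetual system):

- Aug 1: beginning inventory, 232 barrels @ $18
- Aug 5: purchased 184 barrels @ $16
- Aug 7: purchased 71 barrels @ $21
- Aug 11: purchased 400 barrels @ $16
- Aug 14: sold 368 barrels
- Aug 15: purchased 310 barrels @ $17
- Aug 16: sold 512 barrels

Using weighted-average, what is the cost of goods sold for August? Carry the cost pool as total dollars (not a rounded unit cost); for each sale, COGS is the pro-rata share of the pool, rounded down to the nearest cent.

After Aug 1: 232 on hand, pool $4,176.00 (≈ $18.0000 each)
After Aug 5: 416 on hand, pool $7,120.00 (≈ $17.1154 each)
After Aug 7: 487 on hand, pool $8,611.00 (≈ $17.6817 each)
After Aug 11: 887 on hand, pool $15,011.00 (≈ $16.9233 each)
Aug 14, sell 368: 368/887 × $15,011.00 → $6,227.78
After Aug 15: 829 on hand, pool $14,053.22 (≈ $16.9520 each)
Aug 16, sell 512: 512/829 × $14,053.22 → $8,679.43
Total COGS = $6,227.78 + $8,679.43 = $14,907.21
Ending inventory (cost pool remaining) = $5,373.79

COGS = $14,907.21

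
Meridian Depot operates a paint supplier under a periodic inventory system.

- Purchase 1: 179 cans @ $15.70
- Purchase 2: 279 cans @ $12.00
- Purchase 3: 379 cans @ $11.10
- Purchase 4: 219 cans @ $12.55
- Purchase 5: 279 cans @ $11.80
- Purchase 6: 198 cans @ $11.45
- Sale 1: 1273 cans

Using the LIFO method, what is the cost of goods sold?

Sale 1 (1273) [LIFO — newest first]: 198 @ $11.45 + 279 @ $11.80 + 219 @ $12.55 + 379 @ $11.10 + 198 @ $12.00 = $14,890.65
Ending inventory: 179 @ $15.70 + 81 @ $12.00 = $3,782.30

COGS = $14,890.65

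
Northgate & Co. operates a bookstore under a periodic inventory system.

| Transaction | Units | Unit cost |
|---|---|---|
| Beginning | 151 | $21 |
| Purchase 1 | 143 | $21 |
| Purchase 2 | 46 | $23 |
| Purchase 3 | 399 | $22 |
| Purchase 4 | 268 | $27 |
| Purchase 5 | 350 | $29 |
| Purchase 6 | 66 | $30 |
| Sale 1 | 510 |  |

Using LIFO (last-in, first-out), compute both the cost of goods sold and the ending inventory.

Sale 1 (510) [LIFO — newest first]: 66 @ $30 + 350 @ $29 + 94 @ $27 = $14,668
Ending inventory: 151 @ $21 + 143 @ $21 + 46 @ $23 + 399 @ $22 + 174 @ $27 = $20,708

COGS = $14,668; ending inventory = $20,708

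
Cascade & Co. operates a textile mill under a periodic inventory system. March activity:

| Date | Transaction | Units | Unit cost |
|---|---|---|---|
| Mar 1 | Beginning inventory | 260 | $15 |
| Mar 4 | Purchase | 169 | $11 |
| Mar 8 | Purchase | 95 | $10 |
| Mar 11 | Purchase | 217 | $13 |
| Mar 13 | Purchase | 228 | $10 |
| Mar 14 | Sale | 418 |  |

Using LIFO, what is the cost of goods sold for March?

Mar 14, 418 sold [LIFO — newest first]: 228 @ $10 + 190 @ $13 = $4,750
Ending inventory: 260 @ $15 + 169 @ $11 + 95 @ $10 + 27 @ $13 = $7,060

COGS = $4,750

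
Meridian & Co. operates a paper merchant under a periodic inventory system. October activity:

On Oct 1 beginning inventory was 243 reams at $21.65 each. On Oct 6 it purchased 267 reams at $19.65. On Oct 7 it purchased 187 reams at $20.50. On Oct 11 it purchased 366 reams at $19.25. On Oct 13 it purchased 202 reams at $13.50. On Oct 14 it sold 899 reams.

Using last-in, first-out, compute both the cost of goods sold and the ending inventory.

COGS = $16,435.60; ending inventory = $7,677.90

Oct 14, 899 sold [LIFO — newest first]: 202 @ $13.50 + 366 @ $19.25 + 187 @ $20.50 + 144 @ $19.65 = $16,435.60
Ending inventory: 243 @ $21.65 + 123 @ $19.65 = $7,677.90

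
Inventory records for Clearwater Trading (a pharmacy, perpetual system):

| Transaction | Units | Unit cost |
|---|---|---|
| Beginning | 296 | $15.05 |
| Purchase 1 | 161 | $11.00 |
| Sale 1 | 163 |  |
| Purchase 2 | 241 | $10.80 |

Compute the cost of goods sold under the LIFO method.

COGS = $1,801.10

Sale 1 (163) [LIFO — newest first]: 161 @ $11.00 + 2 @ $15.05 = $1,801.10
Ending inventory: 294 @ $15.05 + 241 @ $10.80 = $7,027.50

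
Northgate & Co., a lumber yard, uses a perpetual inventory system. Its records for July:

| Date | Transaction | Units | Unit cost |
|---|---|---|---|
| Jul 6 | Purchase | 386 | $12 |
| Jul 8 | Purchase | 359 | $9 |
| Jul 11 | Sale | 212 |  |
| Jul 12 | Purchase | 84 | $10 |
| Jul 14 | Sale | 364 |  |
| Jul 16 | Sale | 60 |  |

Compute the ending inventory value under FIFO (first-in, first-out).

Ending inventory = $1,821

Jul 11, 212 sold [FIFO — oldest first]: 212 @ $12 = $2,544
Jul 14, 364 sold [FIFO — oldest first]: 174 @ $12 + 190 @ $9 = $3,798
Jul 16, 60 sold [FIFO — oldest first]: 60 @ $9 = $540
Total COGS = $2,544 + $3,798 + $540 = $6,882
Ending inventory: 109 @ $9 + 84 @ $10 = $1,821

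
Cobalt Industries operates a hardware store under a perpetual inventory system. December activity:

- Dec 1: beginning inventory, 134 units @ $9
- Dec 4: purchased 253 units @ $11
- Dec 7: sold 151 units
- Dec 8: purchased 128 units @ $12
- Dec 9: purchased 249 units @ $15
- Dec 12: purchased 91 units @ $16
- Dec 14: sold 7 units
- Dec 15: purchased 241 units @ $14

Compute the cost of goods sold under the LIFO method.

COGS = $1,773

Dec 7, 151 sold [LIFO — newest first]: 151 @ $11 = $1,661
Dec 14, 7 sold [LIFO — newest first]: 7 @ $16 = $112
Total COGS = $1,661 + $112 = $1,773
Ending inventory: 134 @ $9 + 102 @ $11 + 128 @ $12 + 249 @ $15 + 84 @ $16 + 241 @ $14 = $12,317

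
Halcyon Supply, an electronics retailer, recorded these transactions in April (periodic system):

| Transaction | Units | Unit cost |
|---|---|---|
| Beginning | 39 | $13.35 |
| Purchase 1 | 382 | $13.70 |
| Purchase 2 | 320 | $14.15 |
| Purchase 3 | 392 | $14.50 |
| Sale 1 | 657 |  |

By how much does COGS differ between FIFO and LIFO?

$340.30

FIFO COGS: 39 @ $13.35 + 382 @ $13.70 + 236 @ $14.15 = $9,093.45
LIFO COGS: 392 @ $14.50 + 265 @ $14.15 = $9,433.75
Difference = |$9,093.45 − $9,433.75| = $340.30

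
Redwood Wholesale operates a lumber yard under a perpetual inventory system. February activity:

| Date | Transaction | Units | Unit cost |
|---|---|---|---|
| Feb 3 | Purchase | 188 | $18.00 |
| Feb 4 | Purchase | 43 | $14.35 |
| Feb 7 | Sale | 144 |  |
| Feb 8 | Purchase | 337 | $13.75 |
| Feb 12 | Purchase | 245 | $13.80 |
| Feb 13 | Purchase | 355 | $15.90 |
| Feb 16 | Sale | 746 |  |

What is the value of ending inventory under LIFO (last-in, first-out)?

Ending inventory = $4,192.25

Feb 7, 144 sold [LIFO — newest first]: 43 @ $14.35 + 101 @ $18.00 = $2,435.05
Feb 16, 746 sold [LIFO — newest first]: 355 @ $15.90 + 245 @ $13.80 + 146 @ $13.75 = $11,033.00
Total COGS = $2,435.05 + $11,033.00 = $13,468.05
Ending inventory: 87 @ $18.00 + 191 @ $13.75 = $4,192.25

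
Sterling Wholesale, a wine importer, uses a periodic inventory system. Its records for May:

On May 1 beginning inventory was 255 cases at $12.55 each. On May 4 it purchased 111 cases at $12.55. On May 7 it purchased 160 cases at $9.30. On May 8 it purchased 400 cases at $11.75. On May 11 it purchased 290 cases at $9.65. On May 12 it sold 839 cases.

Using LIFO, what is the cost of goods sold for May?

May 12, 839 sold [LIFO — newest first]: 290 @ $9.65 + 400 @ $11.75 + 149 @ $9.30 = $8,884.20
Ending inventory: 255 @ $12.55 + 111 @ $12.55 + 11 @ $9.30 = $4,695.60

COGS = $8,884.20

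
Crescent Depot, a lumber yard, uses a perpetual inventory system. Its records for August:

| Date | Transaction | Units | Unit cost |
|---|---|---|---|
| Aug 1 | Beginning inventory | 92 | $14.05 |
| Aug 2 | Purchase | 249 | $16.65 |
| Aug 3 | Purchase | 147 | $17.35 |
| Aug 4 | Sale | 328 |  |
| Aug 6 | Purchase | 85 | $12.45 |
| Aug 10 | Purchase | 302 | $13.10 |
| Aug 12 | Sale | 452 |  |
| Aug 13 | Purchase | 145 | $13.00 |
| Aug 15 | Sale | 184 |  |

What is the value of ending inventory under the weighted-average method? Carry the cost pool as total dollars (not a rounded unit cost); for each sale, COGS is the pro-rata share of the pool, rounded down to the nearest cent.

After Aug 1: 92 on hand, pool $1,292.60 (≈ $14.0500 each)
After Aug 2: 341 on hand, pool $5,438.45 (≈ $15.9485 each)
After Aug 3: 488 on hand, pool $7,988.90 (≈ $16.3707 each)
Aug 4, sell 328: 328/488 × $7,988.90 → $5,369.58
After Aug 6: 245 on hand, pool $3,677.57 (≈ $15.0105 each)
After Aug 10: 547 on hand, pool $7,633.77 (≈ $13.9557 each)
Aug 12, sell 452: 452/547 × $7,633.77 → $6,307.97
After Aug 13: 240 on hand, pool $3,210.80 (≈ $13.3783 each)
Aug 15, sell 184: 184/240 × $3,210.80 → $2,461.61
Total COGS = $5,369.58 + $6,307.97 + $2,461.61 = $14,139.16
Ending inventory (cost pool remaining) = $749.19
Check: goods available $14,888.35 = COGS $14,139.16 + ending $749.19

Ending inventory = $749.19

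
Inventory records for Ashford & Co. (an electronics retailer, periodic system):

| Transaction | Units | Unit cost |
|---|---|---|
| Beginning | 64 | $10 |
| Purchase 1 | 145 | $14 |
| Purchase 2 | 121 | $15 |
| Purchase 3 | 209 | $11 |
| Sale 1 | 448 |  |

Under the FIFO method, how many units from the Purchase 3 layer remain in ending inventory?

Sale 1 (448) [FIFO — oldest first]: 64 @ $10 + 145 @ $14 + 121 @ $15 + 118 @ $11 = $5,783
Ending inventory: 91 @ $11 = $1,001

91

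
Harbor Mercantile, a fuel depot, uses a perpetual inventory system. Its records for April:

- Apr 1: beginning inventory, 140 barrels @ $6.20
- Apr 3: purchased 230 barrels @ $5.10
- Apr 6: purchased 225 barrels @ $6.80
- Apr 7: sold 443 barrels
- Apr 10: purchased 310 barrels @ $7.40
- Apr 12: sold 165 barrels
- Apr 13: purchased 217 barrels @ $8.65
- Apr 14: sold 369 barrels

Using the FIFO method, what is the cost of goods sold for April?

COGS = $6,487.80

Apr 7, 443 sold [FIFO — oldest first]: 140 @ $6.20 + 230 @ $5.10 + 73 @ $6.80 = $2,537.40
Apr 12, 165 sold [FIFO — oldest first]: 152 @ $6.80 + 13 @ $7.40 = $1,129.80
Apr 14, 369 sold [FIFO — oldest first]: 297 @ $7.40 + 72 @ $8.65 = $2,820.60
Total COGS = $2,537.40 + $1,129.80 + $2,820.60 = $6,487.80
Ending inventory: 145 @ $8.65 = $1,254.25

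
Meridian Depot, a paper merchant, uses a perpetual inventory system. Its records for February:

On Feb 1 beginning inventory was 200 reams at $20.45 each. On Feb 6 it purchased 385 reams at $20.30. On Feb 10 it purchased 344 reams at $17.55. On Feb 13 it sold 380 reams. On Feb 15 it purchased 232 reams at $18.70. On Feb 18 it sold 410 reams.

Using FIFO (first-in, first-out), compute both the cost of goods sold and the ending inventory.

Feb 13, 380 sold [FIFO — oldest first]: 200 @ $20.45 + 180 @ $20.30 = $7,744.00
Feb 18, 410 sold [FIFO — oldest first]: 205 @ $20.30 + 205 @ $17.55 = $7,759.25
Total COGS = $7,744.00 + $7,759.25 = $15,503.25
Ending inventory: 139 @ $17.55 + 232 @ $18.70 = $6,777.85

COGS = $15,503.25; ending inventory = $6,777.85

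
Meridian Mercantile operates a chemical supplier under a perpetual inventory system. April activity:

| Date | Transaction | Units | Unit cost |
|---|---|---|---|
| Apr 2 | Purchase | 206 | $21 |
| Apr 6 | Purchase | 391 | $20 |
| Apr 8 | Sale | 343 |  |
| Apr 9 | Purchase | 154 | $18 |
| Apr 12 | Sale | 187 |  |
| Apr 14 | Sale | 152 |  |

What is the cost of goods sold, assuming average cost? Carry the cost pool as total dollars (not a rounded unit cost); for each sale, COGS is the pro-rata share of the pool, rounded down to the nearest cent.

COGS = $13,575.26

After Apr 2: 206 on hand, pool $4,326.00 (≈ $21.0000 each)
After Apr 6: 597 on hand, pool $12,146.00 (≈ $20.3451 each)
Apr 8, sell 343: 343/597 × $12,146.00 → $6,978.35
After Apr 9: 408 on hand, pool $7,939.65 (≈ $19.4599 each)
Apr 12, sell 187: 187/408 × $7,939.65 → $3,639.00
Apr 14, sell 152: 152/221 × $4,300.65 → $2,957.91
Total COGS = $6,978.35 + $3,639.00 + $2,957.91 = $13,575.26
Ending inventory (cost pool remaining) = $1,342.74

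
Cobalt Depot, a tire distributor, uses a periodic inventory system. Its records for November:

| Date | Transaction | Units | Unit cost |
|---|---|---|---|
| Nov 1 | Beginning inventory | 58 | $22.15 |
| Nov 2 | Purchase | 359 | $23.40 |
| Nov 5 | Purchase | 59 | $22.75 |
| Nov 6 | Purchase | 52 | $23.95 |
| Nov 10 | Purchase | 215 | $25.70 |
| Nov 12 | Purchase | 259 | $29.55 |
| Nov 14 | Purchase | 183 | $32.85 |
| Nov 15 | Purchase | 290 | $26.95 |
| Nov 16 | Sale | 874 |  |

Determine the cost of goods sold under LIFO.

COGS = $25,129.90

Nov 16, 874 sold [LIFO — newest first]: 290 @ $26.95 + 183 @ $32.85 + 259 @ $29.55 + 142 @ $25.70 = $25,129.90
Ending inventory: 58 @ $22.15 + 359 @ $23.40 + 59 @ $22.75 + 52 @ $23.95 + 73 @ $25.70 = $14,149.05
Check: goods available $39,278.95 = COGS $25,129.90 + ending $14,149.05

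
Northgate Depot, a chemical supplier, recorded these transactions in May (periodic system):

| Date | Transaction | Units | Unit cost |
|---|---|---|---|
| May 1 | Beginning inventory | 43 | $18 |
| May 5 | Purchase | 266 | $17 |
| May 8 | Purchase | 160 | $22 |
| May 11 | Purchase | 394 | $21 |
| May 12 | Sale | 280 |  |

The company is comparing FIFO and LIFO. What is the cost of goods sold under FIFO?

COGS = $4,803

FIFO COGS: 43 @ $18 + 237 @ $17 = $4,803
LIFO COGS: 280 @ $21 = $5,880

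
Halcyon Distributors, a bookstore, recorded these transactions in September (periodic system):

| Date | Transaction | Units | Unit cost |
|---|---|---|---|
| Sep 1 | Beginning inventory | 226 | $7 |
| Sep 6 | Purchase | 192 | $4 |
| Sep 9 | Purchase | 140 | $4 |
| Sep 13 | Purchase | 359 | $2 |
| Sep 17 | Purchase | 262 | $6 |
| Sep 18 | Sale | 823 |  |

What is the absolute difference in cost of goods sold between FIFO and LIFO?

FIFO COGS: 226 @ $7 + 192 @ $4 + 140 @ $4 + 265 @ $2 = $3,440
LIFO COGS: 262 @ $6 + 359 @ $2 + 140 @ $4 + 62 @ $4 = $3,098
Difference = |$3,440 − $3,098| = $342

$342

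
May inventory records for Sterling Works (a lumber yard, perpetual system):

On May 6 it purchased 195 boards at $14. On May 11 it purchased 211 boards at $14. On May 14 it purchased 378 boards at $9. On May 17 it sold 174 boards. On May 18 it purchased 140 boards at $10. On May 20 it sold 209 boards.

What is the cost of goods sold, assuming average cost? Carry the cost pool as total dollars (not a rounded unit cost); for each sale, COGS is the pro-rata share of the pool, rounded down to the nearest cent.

After May 6: 195 on hand, pool $2,730.00 (≈ $14.0000 each)
After May 11: 406 on hand, pool $5,684.00 (≈ $14.0000 each)
After May 14: 784 on hand, pool $9,086.00 (≈ $11.5893 each)
May 17, sell 174: 174/784 × $9,086.00 → $2,016.53
After May 18: 750 on hand, pool $8,469.47 (≈ $11.2926 each)
May 20, sell 209: 209/750 × $8,469.47 → $2,360.15
Total COGS = $2,016.53 + $2,360.15 = $4,376.68
Ending inventory (cost pool remaining) = $6,109.32

COGS = $4,376.68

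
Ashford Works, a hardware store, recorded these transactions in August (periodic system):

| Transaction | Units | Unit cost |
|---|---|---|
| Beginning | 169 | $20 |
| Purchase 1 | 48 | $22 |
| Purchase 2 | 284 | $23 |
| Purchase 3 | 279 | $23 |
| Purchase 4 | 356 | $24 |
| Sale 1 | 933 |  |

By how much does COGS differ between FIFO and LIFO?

FIFO COGS: 169 @ $20 + 48 @ $22 + 284 @ $23 + 279 @ $23 + 153 @ $24 = $21,057
LIFO COGS: 356 @ $24 + 279 @ $23 + 284 @ $23 + 14 @ $22 = $21,801
Difference = |$21,057 − $21,801| = $744

$744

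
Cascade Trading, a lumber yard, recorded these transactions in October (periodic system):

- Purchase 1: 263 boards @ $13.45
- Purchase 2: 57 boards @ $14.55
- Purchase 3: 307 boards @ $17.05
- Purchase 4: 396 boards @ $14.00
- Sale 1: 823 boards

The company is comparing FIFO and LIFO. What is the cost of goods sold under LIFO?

FIFO COGS: 263 @ $13.45 + 57 @ $14.55 + 307 @ $17.05 + 196 @ $14.00 = $12,345.05
LIFO COGS: 396 @ $14.00 + 307 @ $17.05 + 57 @ $14.55 + 63 @ $13.45 = $12,455.05

COGS = $12,455.05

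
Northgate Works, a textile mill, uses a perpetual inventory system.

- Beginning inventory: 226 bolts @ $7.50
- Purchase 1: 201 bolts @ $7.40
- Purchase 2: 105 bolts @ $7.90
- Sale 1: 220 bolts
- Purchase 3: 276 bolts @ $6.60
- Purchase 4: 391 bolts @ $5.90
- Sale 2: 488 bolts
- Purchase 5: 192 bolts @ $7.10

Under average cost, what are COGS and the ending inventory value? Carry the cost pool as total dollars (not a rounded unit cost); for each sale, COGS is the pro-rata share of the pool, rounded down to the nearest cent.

COGS = $4,889.79; ending inventory = $4,613.81

After Beginning: 226 on hand, pool $1,695.00 (≈ $7.5000 each)
After Purchase 1: 427 on hand, pool $3,182.40 (≈ $7.4529 each)
After Purchase 2: 532 on hand, pool $4,011.90 (≈ $7.5412 each)
Sale 1, sell 220: 220/532 × $4,011.90 → $1,659.05
After Purchase 3: 588 on hand, pool $4,174.45 (≈ $7.0994 each)
After Purchase 4: 979 on hand, pool $6,481.35 (≈ $6.6204 each)
Sale 2, sell 488: 488/979 × $6,481.35 → $3,230.74
After Purchase 5: 683 on hand, pool $4,613.81 (≈ $6.7552 each)
Total COGS = $1,659.05 + $3,230.74 = $4,889.79
Ending inventory (cost pool remaining) = $4,613.81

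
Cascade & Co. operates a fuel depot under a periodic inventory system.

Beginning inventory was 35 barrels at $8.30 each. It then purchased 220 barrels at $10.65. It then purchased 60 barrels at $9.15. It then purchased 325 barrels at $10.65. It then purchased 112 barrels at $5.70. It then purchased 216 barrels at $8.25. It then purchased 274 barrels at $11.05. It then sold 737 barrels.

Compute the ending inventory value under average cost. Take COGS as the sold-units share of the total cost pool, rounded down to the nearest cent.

Sale 1, sell 737: 737/1242 × $12,091.85 → $7,175.27
Ending inventory (cost pool remaining) = $4,916.58

Ending inventory = $4,916.58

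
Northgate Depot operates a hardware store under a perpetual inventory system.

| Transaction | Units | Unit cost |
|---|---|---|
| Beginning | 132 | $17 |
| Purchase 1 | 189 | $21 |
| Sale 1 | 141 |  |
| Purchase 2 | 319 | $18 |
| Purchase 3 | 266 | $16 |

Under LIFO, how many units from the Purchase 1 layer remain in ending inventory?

48

Sale 1 (141) [LIFO — newest first]: 141 @ $21 = $2,961
Ending inventory: 132 @ $17 + 48 @ $21 + 319 @ $18 + 266 @ $16 = $13,250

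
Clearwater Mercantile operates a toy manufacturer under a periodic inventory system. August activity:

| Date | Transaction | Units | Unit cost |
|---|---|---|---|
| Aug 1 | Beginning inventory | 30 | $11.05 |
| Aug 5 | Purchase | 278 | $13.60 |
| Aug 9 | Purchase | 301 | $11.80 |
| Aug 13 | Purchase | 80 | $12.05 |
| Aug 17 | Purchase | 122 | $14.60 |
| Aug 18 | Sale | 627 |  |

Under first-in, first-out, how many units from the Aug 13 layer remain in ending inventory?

62

Aug 18, 627 sold [FIFO — oldest first]: 30 @ $11.05 + 278 @ $13.60 + 301 @ $11.80 + 18 @ $12.05 = $7,881.00
Ending inventory: 62 @ $12.05 + 122 @ $14.60 = $2,528.30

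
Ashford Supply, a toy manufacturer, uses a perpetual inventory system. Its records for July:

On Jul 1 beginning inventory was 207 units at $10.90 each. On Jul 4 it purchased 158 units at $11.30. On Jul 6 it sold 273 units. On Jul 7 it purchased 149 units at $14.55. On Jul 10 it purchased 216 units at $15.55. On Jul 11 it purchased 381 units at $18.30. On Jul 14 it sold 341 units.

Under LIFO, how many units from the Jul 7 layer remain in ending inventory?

Jul 6, 273 sold [LIFO — newest first]: 158 @ $11.30 + 115 @ $10.90 = $3,038.90
Jul 14, 341 sold [LIFO — newest first]: 341 @ $18.30 = $6,240.30
Total COGS = $3,038.90 + $6,240.30 = $9,279.20
Ending inventory: 92 @ $10.90 + 149 @ $14.55 + 216 @ $15.55 + 40 @ $18.30 = $7,261.55

149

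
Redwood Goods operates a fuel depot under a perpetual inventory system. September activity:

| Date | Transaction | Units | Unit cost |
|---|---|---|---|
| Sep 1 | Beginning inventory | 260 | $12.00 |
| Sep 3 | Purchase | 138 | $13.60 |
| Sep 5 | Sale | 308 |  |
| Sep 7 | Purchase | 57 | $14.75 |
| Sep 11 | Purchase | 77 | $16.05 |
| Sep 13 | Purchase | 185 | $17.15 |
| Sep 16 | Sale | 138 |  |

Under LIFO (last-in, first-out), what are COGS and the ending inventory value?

COGS = $6,283.50; ending inventory = $3,962.65

Sep 5, 308 sold [LIFO — newest first]: 138 @ $13.60 + 170 @ $12.00 = $3,916.80
Sep 16, 138 sold [LIFO — newest first]: 138 @ $17.15 = $2,366.70
Total COGS = $3,916.80 + $2,366.70 = $6,283.50
Ending inventory: 90 @ $12.00 + 57 @ $14.75 + 77 @ $16.05 + 47 @ $17.15 = $3,962.65
Check: goods available $10,246.15 = COGS $6,283.50 + ending $3,962.65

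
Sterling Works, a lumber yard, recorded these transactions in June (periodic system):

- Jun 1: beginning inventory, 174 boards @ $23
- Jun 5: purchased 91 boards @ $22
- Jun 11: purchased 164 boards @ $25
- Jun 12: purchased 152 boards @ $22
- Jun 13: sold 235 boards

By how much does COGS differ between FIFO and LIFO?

$75

FIFO COGS: 174 @ $23 + 61 @ $22 = $5,344
LIFO COGS: 152 @ $22 + 83 @ $25 = $5,419
Difference = |$5,344 − $5,419| = $75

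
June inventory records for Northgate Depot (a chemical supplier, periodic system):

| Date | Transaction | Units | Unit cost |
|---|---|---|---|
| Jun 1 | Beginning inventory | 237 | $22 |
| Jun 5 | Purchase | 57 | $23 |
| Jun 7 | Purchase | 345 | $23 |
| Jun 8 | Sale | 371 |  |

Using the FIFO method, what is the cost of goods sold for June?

Jun 8, 371 sold [FIFO — oldest first]: 237 @ $22 + 57 @ $23 + 77 @ $23 = $8,296
Ending inventory: 268 @ $23 = $6,164

COGS = $8,296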